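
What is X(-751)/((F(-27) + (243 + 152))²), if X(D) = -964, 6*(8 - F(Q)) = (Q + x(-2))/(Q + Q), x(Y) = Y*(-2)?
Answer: -101196864/17043041401 ≈ -0.0059377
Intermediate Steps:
x(Y) = -2*Y
F(Q) = 8 - (4 + Q)/(12*Q) (F(Q) = 8 - (Q - 2*(-2))/(6*(Q + Q)) = 8 - (Q + 4)/(6*(2*Q)) = 8 - (4 + Q)*1/(2*Q)/6 = 8 - (4 + Q)/(12*Q))
X(-751)/((F(-27) + (243 + 152))²) = -964/((1/12)*(-4 + 95*(-27))/(-27) + (243 + 152))² = -964/((1/12)*(-1/27)*(-4 - 2565) + 395)² = -964/((1/12)*(-1/27)*(-2569) + 395)² = -964/(2569/324 + 395)² = -964/((130549/324)²) = -964/17043041401/104976 = -964*104976/17043041401 = -101196864/17043041401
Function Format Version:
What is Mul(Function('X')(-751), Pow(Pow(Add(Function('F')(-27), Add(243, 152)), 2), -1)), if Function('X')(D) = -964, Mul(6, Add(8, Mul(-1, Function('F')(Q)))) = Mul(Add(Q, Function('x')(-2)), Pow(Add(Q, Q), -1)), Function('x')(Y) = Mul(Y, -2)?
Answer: Rational(-101196864, 17043041401) ≈ -0.0059377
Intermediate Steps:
Function('x')(Y) = Mul(-2, Y)
Function('F')(Q) = Add(8, Mul(Rational(-1, 12), Pow(Q, -1), Add(4, Q))) (Function('F')(Q) = Add(8, Mul(Rational(-1, 6), Mul(Add(Q, Mul(-2, -2)), Pow(Add(Q, Q), -1)))) = Add(8, Mul(Rational(-1, 6), Mul(Add(Q, 4), Pow(Mul(2, Q), -1)))) = Add(8, Mul(Rational(-1, 6), Mul(Add(4, Q), Mul(Rational(1, 2), Pow(Q, -1))))) = Add(8, Mul(Rational(-1, 6), Mul(Rational(1, 2), Pow(Q, -1), Add(4, Q)))) = Add(8, Mul(Rational(-1, 12), Pow(Q, -1), Add(4, Q))))
Mul(Function('X')(-751), Pow(Pow(Add(Function('F')(-27), Add(243, 152)), 2), -1)) = Mul(-964, Pow(Pow(Add(Mul(Rational(1, 12), Pow(-27, -1), Add(-4, Mul(95, -27))), Add(243, 152)), 2), -1)) = Mul(-964, Pow(Pow(Add(Mul(Rational(1, 12), Rational(-1, 27), Add(-4, -2565)), 395), 2), -1)) = Mul(-964, Pow(Pow(Add(Mul(Rational(1, 12), Rational(-1, 27), -2569), 395), 2), -1)) = Mul(-964, Pow(Pow(Add(Rational(2569, 324), 395), 2), -1)) = Mul(-964, Pow(Pow(Rational(130549, 324), 2), -1)) = Mul(-964, Pow(Rational(17043041401, 104976), -1)) = Mul(-964, Rational(104976, 17043041401)) = Rational(-101196864, 17043041401)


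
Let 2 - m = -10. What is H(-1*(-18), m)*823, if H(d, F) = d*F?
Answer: 177768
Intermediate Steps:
m = 12 (m = 2 - 1*(-10) = 2 + 10 = 12)
H(d, F) = F*d
H(-1*(-18), m)*823 = (12*(-1*(-18)))*823 = (12*18)*823 = 216*823 = 177768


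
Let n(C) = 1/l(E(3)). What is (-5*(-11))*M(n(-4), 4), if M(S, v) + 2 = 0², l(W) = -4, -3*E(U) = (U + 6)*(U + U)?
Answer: -110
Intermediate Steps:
E(U) = -2*U*(6 + U)/3 (E(U) = -(U + 6)*(U + U)/3 = -(6 + U)*2*U/3 = -2*U*(6 + U)/3)
n(C) = -¼ (n(C) = 1/(-4) = -¼)
M(S, v) = -2 (M(S, v) = -2 + 0² = -2 + 0 = -2)
(-5*(-11))*M(n(-4), 4) = -5*(-11)*(-2) = 55*(-2) = -110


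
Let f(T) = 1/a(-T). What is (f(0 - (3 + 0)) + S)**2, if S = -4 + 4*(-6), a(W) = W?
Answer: 6889/9 ≈ 765.44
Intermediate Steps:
S = -28 (S = -4 - 24 = -28)
f(T) = -1/T (f(T) = 1/(-T) = -1/T)
(f(0 - (3 + 0)) + S)**2 = (-1/(0 - (3 + 0)) - 28)**2 = (-1/(0 - 1*3) - 28)**2 = (-1/(0 - 3) - 28)**2 = (-1/(-3) - 28)**2 = (-1*(-1/3) - 28)**2 = (1/3 - 28)**2 = (-83/3)**2 = 6889/9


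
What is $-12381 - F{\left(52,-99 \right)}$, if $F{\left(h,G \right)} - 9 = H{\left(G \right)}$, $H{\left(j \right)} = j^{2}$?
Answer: $-22191$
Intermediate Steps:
$F{\left(h,G \right)} = 9 + G^{2}$
$-12381 - F{\left(52,-99 \right)} = -12381 - \left(9 + \left(-99\right)^{2}\right) = -12381 - \left(9 + 9801\right) = -12381 - 9810 = -22191$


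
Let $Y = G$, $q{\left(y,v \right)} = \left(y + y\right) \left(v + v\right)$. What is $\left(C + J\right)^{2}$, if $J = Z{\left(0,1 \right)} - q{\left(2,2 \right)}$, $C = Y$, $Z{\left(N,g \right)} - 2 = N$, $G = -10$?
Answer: $576$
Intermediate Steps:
$q{\left(y,v \right)} = 4 v y$ ($q{\left(y,v \right)} = 2 y 2 v = 4 v y$)
$Z{\left(N,g \right)} = 2 + N$
$Y = -10$
$C = -10$
$J = -14$ ($J = \left(2 + 0\right) - 4 \cdot 2 \cdot 2 = 2 - 16 = -14$)
$\left(C + J\right)^{2} = \left(-10 - 14\right)^{2} = \left(-24\right)^{2} = 576$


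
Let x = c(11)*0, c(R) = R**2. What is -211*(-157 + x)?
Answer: 33127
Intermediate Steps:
x = 0 (x = 11**2*0 = 121*0 = 0)
-211*(-157 + x) = -211*(-157 + 0) = -211*(-157) = 33127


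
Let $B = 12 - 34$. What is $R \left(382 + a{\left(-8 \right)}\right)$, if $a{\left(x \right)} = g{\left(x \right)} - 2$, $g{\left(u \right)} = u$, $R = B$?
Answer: $-8184$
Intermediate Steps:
$B = -22$
$R = -22$
$a{\left(x \right)} = -2 + x$ ($a{\left(x \right)} = x - 2 = -2 + x$)
$R \left(382 + a{\left(-8 \right)}\right) = - 22 \left(382 - 10\right) = \left(-22\right) 372 = -8184$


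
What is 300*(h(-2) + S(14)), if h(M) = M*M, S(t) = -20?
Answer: -4800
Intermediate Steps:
h(M) = M**2
300*(h(-2) + S(14)) = 300*((-2)**2 - 20) = 300*(4 - 20) = 300*(-16) = -4800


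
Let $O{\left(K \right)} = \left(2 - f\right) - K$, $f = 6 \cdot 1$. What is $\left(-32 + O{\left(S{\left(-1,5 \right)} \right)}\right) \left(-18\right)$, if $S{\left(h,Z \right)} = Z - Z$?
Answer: $648$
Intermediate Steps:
$f = 6$
$S{\left(h,Z \right)} = 0$
$O{\left(K \right)} = -4 - K$ ($O{\left(K \right)} = \left(2 - 6\right) - K = -4 - K$)
$\left(-32 + O{\left(S{\left(-1,5 \right)} \right)}\right) \left(-18\right) = \left(-32 - 4\right) \left(-18\right) = \left(-36\right) \left(-18\right) = 648$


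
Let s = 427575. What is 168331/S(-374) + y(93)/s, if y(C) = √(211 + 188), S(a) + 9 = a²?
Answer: 168331/139867 + √399/427575 ≈ 1.2036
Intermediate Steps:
S(a) = -9 + a²
y(C) = √399
168331/S(-374) + y(93)/s = 168331/(-9 + (-374)²) + √399/427575 = 168331/(-9 + 139876) + √399*(1/427575) = 168331/139867 + √399/427575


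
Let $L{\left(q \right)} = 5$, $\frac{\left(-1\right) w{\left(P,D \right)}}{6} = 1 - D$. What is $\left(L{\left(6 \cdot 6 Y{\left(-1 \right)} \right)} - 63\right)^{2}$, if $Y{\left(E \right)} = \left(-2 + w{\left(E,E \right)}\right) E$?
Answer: $3364$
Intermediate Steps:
$w{\left(P,D \right)} = -6 + 6 D$ ($w{\left(P,D \right)} = - 6 \left(1 - D\right) = -6 + 6 D$)
$Y{\left(E \right)} = E \left(-8 + 6 E\right)$ ($Y{\left(E \right)} = \left(-2 + \left(-6 + 6 E\right)\right) E = \left(-8 + 6 E\right) E = E \left(-8 + 6 E\right)$)
$\left(L{\left(6 \cdot 6 Y{\left(-1 \right)} \right)} - 63\right)^{2} = \left(5 - 63\right)^{2} = \left(-58\right)^{2} = 3364$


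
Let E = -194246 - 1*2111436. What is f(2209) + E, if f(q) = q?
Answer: -2303473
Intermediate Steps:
E = -2305682 (E = -194246 - 2111436 = -2305682)
f(2209) + E = 2209 - 2305682 = -2303473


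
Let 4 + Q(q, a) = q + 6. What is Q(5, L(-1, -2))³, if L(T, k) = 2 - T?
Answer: 343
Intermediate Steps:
Q(q, a) = 2 + q (Q(q, a) = -4 + (q + 6) = -4 + (6 + q) = 2 + q)
Q(5, L(-1, -2))³ = (2 + 5)³ = 7³ = 343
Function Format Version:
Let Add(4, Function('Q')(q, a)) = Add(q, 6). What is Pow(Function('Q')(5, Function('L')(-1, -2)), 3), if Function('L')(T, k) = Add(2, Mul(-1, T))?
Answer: 343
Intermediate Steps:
Function('Q')(q, a) = Add(2, q) (Function('Q')(q, a) = Add(-4, Add(q, 6)) = Add(-4, Add(6, q)) = Add(2, q))
Pow(Function('Q')(5, Function('L')(-1, -2)), 3) = Pow(Add(2, 5), 3) = Pow(7, 3) = 343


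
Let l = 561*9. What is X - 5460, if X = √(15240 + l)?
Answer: -5460 + √20289 ≈ -5317.6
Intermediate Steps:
l = 5049
X = √20289 (X = √(15240 + 5049) = √20289 ≈ 142.44)
X - 5460 = √20289 - 5460 = -5460 + √20289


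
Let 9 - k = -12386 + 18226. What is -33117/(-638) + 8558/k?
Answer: 187645223/3720178 ≈ 50.440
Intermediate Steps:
k = -5831 (k = 9 - (-12386 + 18226) = 9 - 1*5840 = 9 - 5840 = -5831)
-33117/(-638) + 8558/k = -33117/(-638) + 8558/(-5831) = -33117*(-1/638) + 8558*(-1/5831) = 33117/638 - 8558/5831 = 187645223/3720178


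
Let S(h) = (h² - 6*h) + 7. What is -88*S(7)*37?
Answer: -45584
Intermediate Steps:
S(h) = 7 + h² - 6*h
-88*S(7)*37 = -88*(7 + 7² - 6*7)*37 = -88*(7 + 49 - 42)*37 = -88*14*37 = -1232*37 = -45584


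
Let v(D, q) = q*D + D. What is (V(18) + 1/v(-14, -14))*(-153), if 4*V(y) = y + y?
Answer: -250767/182 ≈ -1377.8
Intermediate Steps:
V(y) = y/2 (V(y) = (y + y)/4 = (2*y)/4 = y/2)
v(D, q) = D + D*q (v(D, q) = D*q + D = D + D*q)
(V(18) + 1/v(-14, -14))*(-153) = ((½)*18 + 1/(-14*(1 - 14)))*(-153) = (9 + 1/(-14*(-13)))*(-153) = (9 + 1/182)*(-153) = (1639/182)*(-153) = -250767/182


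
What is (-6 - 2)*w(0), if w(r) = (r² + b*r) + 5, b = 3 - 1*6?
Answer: -40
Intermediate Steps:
b = -3 (b = 3 - 6 = -3)
w(r) = 5 + r² - 3*r (w(r) = (r² - 3*r) + 5 = 5 + r² - 3*r)
(-6 - 2)*w(0) = (-6 - 2)*(5 + 0² - 3*0) = -8*(5 + 0 + 0) = -8*5 = -40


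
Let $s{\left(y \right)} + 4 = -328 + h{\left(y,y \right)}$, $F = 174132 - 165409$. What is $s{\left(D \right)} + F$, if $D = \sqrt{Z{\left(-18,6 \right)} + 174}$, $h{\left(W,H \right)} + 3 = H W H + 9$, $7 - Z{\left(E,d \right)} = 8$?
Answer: $8397 + 173 \sqrt{173} \approx 10672.0$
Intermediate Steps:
$Z{\left(E,d \right)} = -1$ ($Z{\left(E,d \right)} = 7 - 8 = -1$)
$h{\left(W,H \right)} = 6 + W H^{2}$ ($h{\left(W,H \right)} = -3 + \left(H W H + 9\right) = -3 + \left(W H^{2} + 9\right) = -3 + \left(9 + W H^{2}\right) = 6 + W H^{2}$)
$D = \sqrt{173}$ ($D = \sqrt{-1 + 174} = \sqrt{173} \approx 13.153$)
$F = 8723$
$s{\left(y \right)} = -326 + y^{3}$ ($s{\left(y \right)} = -4 + \left(-328 + \left(6 + y y^{2}\right)\right) = -4 + \left(-328 + \left(6 + y^{3}\right)\right) = -4 + \left(-322 + y^{3}\right) = -326 + y^{3}$)
$s{\left(D \right)} + F = \left(-326 + \left(\sqrt{173}\right)^{3}\right) + 8723 = \left(-326 + 173 \sqrt{173}\right) + 8723 = 8397 + 173 \sqrt{173}$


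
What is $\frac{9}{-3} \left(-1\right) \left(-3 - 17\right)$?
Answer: $-60$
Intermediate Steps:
$\frac{9}{-3} \left(-1\right) \left(-3 - 17\right) = 9 \left(- \frac{1}{3}\right) \left(-1\right) \left(-20\right) = \left(-3\right) \left(-1\right) \left(-20\right) = 3 \left(-20\right) = -60$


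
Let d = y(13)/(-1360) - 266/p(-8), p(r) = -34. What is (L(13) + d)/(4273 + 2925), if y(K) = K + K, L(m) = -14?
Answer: -4213/4894640 ≈ -0.00086074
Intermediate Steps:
y(K) = 2*K
d = 5307/680 (d = (2*13)/(-1360) - 266/(-34) = 26*(-1/1360) - 266*(-1/34) = -13/680 + 133/17 = 5307/680 ≈ 7.8044)
(L(13) + d)/(4273 + 2925) = (-14 + 5307/680)/(4273 + 2925) = -4213/680/7198 = -4213/680*1/7198 = -4213/4894640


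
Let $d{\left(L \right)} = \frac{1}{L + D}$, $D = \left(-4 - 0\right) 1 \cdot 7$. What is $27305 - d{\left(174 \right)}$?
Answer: $\frac{3986529}{146} \approx 27305.0$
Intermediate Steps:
$D = -28$ ($D = \left(-4 + 0\right) 1 \cdot 7 = \left(-4\right) 1 \cdot 7 = \left(-4\right) 7 = -28$)
$d{\left(L \right)} = \frac{1}{-28 + L}$ ($d{\left(L \right)} = \frac{1}{L - 28} = \frac{1}{-28 + L}$)
$27305 - d{\left(174 \right)} = 27305 - \frac{1}{-28 + 174} = 27305 - \frac{1}{146} = \frac{3986529}{146}$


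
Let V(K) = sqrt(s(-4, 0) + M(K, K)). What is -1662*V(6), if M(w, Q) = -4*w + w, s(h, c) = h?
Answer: -1662*I*sqrt(22) ≈ -7795.5*I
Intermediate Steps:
M(w, Q) = -3*w
V(K) = sqrt(-4 - 3*K)
-1662*V(6) = -1662*sqrt(-4 - 3*6) = -1662*sqrt(-4 - 18) = -1662*I*sqrt(22)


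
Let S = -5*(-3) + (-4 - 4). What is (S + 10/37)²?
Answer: 72361/1369 ≈ 52.857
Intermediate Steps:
S = 7 (S = 15 - 8 = 7)
(S + 10/37)² = (7 + 10/37)² = (269/37)² = 72361/1369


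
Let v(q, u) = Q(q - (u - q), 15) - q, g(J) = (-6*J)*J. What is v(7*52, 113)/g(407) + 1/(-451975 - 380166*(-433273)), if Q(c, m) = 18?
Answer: 62374151853236/179171372219963871 ≈ 0.00034813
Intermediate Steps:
g(J) = -6*J**2
v(q, u) = 18 - q
v(7*52, 113)/g(407) + 1/(-451975 - 380166*(-433273)) = (18 - 7*52)/((-6*407**2)) + 1/(-451975 - 380166*(-433273)) = (18 - 1*364)/((-6*165649)) - 1/433273/(-832141) = (18 - 364)/(-993894) - 1/832141*(-1/433273) = -346*(-1/993894) + 1/360544227493 = 173/496947 + 1/360544227493 = 62374151853236/179171372219963871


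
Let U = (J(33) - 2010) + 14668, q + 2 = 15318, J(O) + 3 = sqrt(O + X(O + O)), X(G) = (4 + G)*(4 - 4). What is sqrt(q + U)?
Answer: sqrt(27971 + sqrt(33)) ≈ 167.26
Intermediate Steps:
X(G) = 0 (X(G) = (4 + G)*0 = 0)
J(O) = -3 + sqrt(O) (J(O) = -3 + sqrt(O + 0) = -3 + sqrt(O))
q = 15316 (q = -2 + 15318 = 15316)
U = 12655 + sqrt(33) (U = ((-3 + sqrt(33)) - 2010) + 14668 = (-2013 + sqrt(33)) + 14668 = 12655 + sqrt(33) ≈ 12661.)
sqrt(q + U) = sqrt(15316 + (12655 + sqrt(33))) = sqrt(27971 + sqrt(33))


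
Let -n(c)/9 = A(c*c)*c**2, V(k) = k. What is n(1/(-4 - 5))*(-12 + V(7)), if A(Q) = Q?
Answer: 5/729 ≈ 0.0068587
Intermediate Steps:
n(c) = -9*c**4 (n(c) = -9*c*c*c**2 = -9*c**2*c**2 = -9*c**4)
n(1/(-4 - 5))*(-12 + V(7)) = (-9/(-4 - 5)**4)*(-12 + 7) = -9*(1/(-9))**4*(-5) = -9*(-1/9)**4*(-5) = -9*1/6561*(-5) = -1/729*(-5) = 5/729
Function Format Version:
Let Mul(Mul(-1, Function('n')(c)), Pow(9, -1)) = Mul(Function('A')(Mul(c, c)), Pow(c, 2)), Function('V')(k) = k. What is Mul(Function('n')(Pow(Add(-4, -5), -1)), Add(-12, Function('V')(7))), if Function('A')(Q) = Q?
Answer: Rational(5, 729) ≈ 0.0068587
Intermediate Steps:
Function('n')(c) = Mul(-9, Pow(c, 4)) (Function('n')(c) = Mul(-9, Mul(Mul(c, c), Pow(c, 2))) = Mul(-9, Mul(Pow(c, 2), Pow(c, 2))) = Mul(-9, Pow(c, 4)))
Mul(Function('n')(Pow(Add(-4, -5), -1)), Add(-12, Function('V')(7))) = Mul(Mul(-9, Pow(Pow(Add(-4, -5), -1), 4)), Add(-12, 7)) = Mul(Mul(-9, Pow(Pow(-9, -1), 4)), -5) = Mul(Mul(-9, Pow(Rational(-1, 9), 4)), -5) = Mul(Mul(-9, Rational(1, 6561)), -5) = Mul(Rational(-1, 729), -5) = Rational(5, 729)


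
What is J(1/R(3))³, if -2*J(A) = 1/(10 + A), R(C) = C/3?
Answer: -1/10648 ≈ -9.3914e-5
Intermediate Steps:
R(C) = C/3 (R(C) = C*(⅓) = C/3)
J(A) = -1/(2*(10 + A))
J(1/R(3))³ = (-1/(20 + 2/(((⅓)*3))))³ = (-1/(20 + 2/1))³ = (-1/(20 + 2*1))³ = (-1/(20 + 2))³ = (-1/22)³ = -1/10648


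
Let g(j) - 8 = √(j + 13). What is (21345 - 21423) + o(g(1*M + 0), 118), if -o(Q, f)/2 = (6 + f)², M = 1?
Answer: -30830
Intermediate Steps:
g(j) = 8 + √(13 + j) (g(j) = 8 + √(j + 13) = 8 + √(13 + j))
o(Q, f) = -2*(6 + f)²
(21345 - 21423) + o(g(1*M + 0), 118) = (21345 - 21423) - 2*(6 + 118)² = -78 - 2*124² = -78 - 2*15376 = -78 - 30752 = -30830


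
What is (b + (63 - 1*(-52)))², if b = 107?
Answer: 49284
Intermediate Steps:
(b + (63 - 1*(-52)))² = (107 + (63 - 1*(-52)))² = (107 + (63 + 52))² = (107 + 115)² = 222² = 49284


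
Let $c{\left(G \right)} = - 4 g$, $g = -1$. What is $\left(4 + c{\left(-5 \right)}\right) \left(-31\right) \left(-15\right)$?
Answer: $3720$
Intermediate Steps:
$c{\left(G \right)} = 4$ ($c{\left(G \right)} = \left(-4\right) \left(-1\right) = 4$)
$\left(4 + c{\left(-5 \right)}\right) \left(-31\right) \left(-15\right) = \left(4 + 4\right) \left(-31\right) \left(-15\right) = 8 \left(-31\right) \left(-15\right) = \left(-248\right) \left(-15\right) = 3720$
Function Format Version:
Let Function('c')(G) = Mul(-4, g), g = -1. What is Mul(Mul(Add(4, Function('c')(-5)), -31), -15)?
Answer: 3720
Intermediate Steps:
Function('c')(G) = 4 (Function('c')(G) = Mul(-4, -1) = 4)
Mul(Mul(Add(4, Function('c')(-5)), -31), -15) = Mul(Mul(Add(4, 4), -31), -15) = Mul(Mul(8, -31), -15) = Mul(-248, -15) = 3720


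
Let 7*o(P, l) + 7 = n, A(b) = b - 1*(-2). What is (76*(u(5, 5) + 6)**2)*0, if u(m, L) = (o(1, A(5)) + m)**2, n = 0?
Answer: 0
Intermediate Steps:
A(b) = 2 + b (A(b) = b + 2 = 2 + b)
o(P, l) = -1 (o(P, l) = -1 + (1/7)*0 = -1 + 0 = -1)
u(m, L) = (-1 + m)**2
(76*(u(5, 5) + 6)**2)*0 = (76*((-1 + 5)**2 + 6)**2)*0 = (76*(4**2 + 6)**2)*0 = (76*(16 + 6)**2)*0 = (76*22**2)*0 = (76*484)*0 = 36784*0 = 0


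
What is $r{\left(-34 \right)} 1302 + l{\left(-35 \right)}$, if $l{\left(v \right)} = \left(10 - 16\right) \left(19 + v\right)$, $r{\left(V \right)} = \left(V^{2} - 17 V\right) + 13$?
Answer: $2274690$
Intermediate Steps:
$r{\left(V \right)} = 13 + V^{2} - 17 V$
$l{\left(v \right)} = -114 - 6 v$ ($l{\left(v \right)} = - 6 \left(19 + v\right) = -114 - 6 v$)
$r{\left(-34 \right)} 1302 + l{\left(-35 \right)} = \left(13 + \left(-34\right)^{2} - -578\right) 1302 - -96 = \left(13 + 1156 + 578\right) 1302 + \left(-114 + 210\right) = 1747 \cdot 1302 + 96 = 2274594 + 96 = 2274690$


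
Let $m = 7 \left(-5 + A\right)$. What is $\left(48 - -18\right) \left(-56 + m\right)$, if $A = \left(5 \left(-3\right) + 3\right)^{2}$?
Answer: $60522$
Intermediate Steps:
$A = 144$ ($A = \left(-15 + 3\right)^{2} = \left(-12\right)^{2} = 144$)
$m = 973$ ($m = 7 \left(-5 + 144\right) = 7 \cdot 139 = 973$)
$\left(48 - -18\right) \left(-56 + m\right) = \left(48 - -18\right) \left(-56 + 973\right) = \left(48 + 18\right) 917 = 66 \cdot 917 = 60522$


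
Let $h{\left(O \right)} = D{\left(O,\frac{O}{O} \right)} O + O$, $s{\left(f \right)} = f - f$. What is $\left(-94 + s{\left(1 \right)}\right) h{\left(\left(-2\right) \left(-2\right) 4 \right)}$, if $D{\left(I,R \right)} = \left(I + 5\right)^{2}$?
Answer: $-664768$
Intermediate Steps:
$s{\left(f \right)} = 0$
$D{\left(I,R \right)} = \left(5 + I\right)^{2}$
$h{\left(O \right)} = O + O \left(5 + O\right)^{2}$ ($h{\left(O \right)} = \left(5 + O\right)^{2} O + O = O \left(5 + O\right)^{2} + O = O + O \left(5 + O\right)^{2}$)
$\left(-94 + s{\left(1 \right)}\right) h{\left(\left(-2\right) \left(-2\right) 4 \right)} = \left(-94 + 0\right) \left(-2\right) \left(-2\right) 4 \left(1 + \left(5 + \left(-2\right) \left(-2\right) 4\right)^{2}\right) = - 94 \cdot 4 \cdot 4 \left(1 + \left(5 + 4 \cdot 4\right)^{2}\right) = - 94 \cdot 16 \left(1 + \left(5 + 16\right)^{2}\right) = - 94 \cdot 16 \left(1 + 21^{2}\right) = - 94 \cdot 16 \left(1 + 441\right) = - 94 \cdot 16 \cdot 442 = \left(-94\right) 7072 = -664768$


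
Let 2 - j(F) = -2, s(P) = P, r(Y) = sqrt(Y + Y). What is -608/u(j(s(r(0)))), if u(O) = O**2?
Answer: -38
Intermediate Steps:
r(Y) = sqrt(2)*sqrt(Y) (r(Y) = sqrt(2*Y) = sqrt(2)*sqrt(Y))
j(F) = 4 (j(F) = 2 - 1*(-2) = 2 + 2 = 4)
-608/u(j(s(r(0)))) = -608/(4**2) = -608/16 = -608*1/16 = -38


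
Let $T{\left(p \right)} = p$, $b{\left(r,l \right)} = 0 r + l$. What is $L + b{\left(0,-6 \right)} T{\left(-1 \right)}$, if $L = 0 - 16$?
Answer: $-10$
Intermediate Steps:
$b{\left(r,l \right)} = l$ ($b{\left(r,l \right)} = 0 + l = l$)
$L = -16$ ($L = 0 - 16 = -16$)
$L + b{\left(0,-6 \right)} T{\left(-1 \right)} = -16 - -6 = -16 + 6 = -10$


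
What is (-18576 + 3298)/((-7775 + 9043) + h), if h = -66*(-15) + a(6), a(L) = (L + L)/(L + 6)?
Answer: -15278/2259 ≈ -6.7632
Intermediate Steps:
a(L) = 2*L/(6 + L) (a(L) = (2*L)/(6 + L) = 2*L/(6 + L))
h = 991 (h = -66*(-15) + 2*6/(6 + 6) = 990 + 2*6/12 = 990 + 2*6*(1/12) = 990 + 1 = 991)
(-18576 + 3298)/((-7775 + 9043) + h) = (-18576 + 3298)/((-7775 + 9043) + 991) = -15278/(1268 + 991) = -15278/2259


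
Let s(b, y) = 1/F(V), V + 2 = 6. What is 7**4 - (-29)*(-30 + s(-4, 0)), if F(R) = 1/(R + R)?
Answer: 1763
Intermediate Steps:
V = 4 (V = -2 + 6 = 4)
F(R) = 1/(2*R)
s(b, y) = 8 (s(b, y) = 1/((1/2)/4) = 1/((1/2)*(1/4)) = 1/(1/8) = 8)
7**4 - (-29)*(-30 + s(-4, 0)) = 7**4 - (-29)*(-30 + 8) = 2401 - (-29)*(-22) = 2401 - 1*638 = 2401 - 638 = 1763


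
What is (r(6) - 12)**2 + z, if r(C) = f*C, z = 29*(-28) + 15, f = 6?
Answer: -221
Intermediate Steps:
z = -797 (z = -812 + 15 = -797)
r(C) = 6*C
(r(6) - 12)**2 + z = (6*6 - 12)**2 - 797 = (36 - 12)**2 - 797 = 24**2 - 797 = 576 - 797 = -221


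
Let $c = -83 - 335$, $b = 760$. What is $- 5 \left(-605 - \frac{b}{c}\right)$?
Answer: $\frac{33175}{11} \approx 3015.9$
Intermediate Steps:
$c = -418$
$- 5 \left(-605 - \frac{b}{c}\right) = - 5 \left(-605 - \frac{760}{-418}\right) = - 5 \left(-605 - 760 \left(- \frac{1}{418}\right)\right) = - 5 \left(-605 - - \frac{20}{11}\right) = - 5 \left(-605 + \frac{20}{11}\right) = \left(-5\right) \left(- \frac{6635}{11}\right) = \frac{33175}{11}$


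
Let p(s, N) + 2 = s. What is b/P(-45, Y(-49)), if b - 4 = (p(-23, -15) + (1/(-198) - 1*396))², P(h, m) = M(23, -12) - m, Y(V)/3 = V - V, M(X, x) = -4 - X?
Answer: -6948879697/1058508 ≈ -6564.8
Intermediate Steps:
p(s, N) = -2 + s
Y(V) = 0 (Y(V) = 3*(V - V) = 3*0 = 0)
P(h, m) = -27 - m (P(h, m) = (-4 - 1*23) - m = (-4 - 23) - m = -27 - m)
b = 6948879697/39204 (b = 4 + ((-2 - 23) + (1/(-198) - 1*396))² = 4 + (-25 + (-1/198 - 396))² = 4 + (-25 - 78409/198)² = 4 + (-83359/198)² = 4 + 6948722881/39204 = 6948879697/39204 ≈ 1.7725e+5)
b/P(-45, Y(-49)) = 6948879697/(39204*(-27 - 1*0)) = 6948879697/(39204*(-27 + 0)) = (6948879697/39204)/(-27) = (6948879697/39204)*(-1/27) = -6948879697/1058508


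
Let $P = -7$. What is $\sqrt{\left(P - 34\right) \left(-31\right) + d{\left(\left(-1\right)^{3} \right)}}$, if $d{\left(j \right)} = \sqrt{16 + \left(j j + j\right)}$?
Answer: $5 \sqrt{51} \approx 35.707$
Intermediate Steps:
$d{\left(j \right)} = \sqrt{16 + j + j^{2}}$ ($d{\left(j \right)} = \sqrt{16 + \left(j^{2} + j\right)} = \sqrt{16 + \left(j + j^{2}\right)} = \sqrt{16 + j + j^{2}}$)
$\sqrt{\left(P - 34\right) \left(-31\right) + d{\left(\left(-1\right)^{3} \right)}} = \sqrt{\left(-7 - 34\right) \left(-31\right) + \sqrt{16 + \left(-1\right)^{3} + \left(\left(-1\right)^{3}\right)^{2}}} = \sqrt{\left(-41\right) \left(-31\right) + \sqrt{16 - 1 + \left(-1\right)^{2}}} = \sqrt{1271 + \sqrt{16 - 1 + 1}} = \sqrt{1271 + \sqrt{16}} = \sqrt{1271 + 4} = \sqrt{1275} = 5 \sqrt{51}$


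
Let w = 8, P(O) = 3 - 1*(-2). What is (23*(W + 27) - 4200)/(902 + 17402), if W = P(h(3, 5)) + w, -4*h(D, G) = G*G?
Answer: -205/1144 ≈ -0.17920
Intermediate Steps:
h(D, G) = -G²/4 (h(D, G) = -G*G/4 = -G²/4)
P(O) = 5 (P(O) = 3 + 2 = 5)
W = 13 (W = 5 + 8 = 13)
(23*(W + 27) - 4200)/(902 + 17402) = (23*(13 + 27) - 4200)/(902 + 17402) = (23*40 - 4200)/18304 = (920 - 4200)*(1/18304) = -3280*1/18304 = -205/1144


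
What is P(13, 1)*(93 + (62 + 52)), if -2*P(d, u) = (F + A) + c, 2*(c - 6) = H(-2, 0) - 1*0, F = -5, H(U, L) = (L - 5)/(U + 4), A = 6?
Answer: -4761/8 ≈ -595.13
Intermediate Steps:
H(U, L) = (-5 + L)/(4 + U)
c = 19/4 (c = 6 + ((-5 + 0)/(4 - 2) - 1*0)/2 = 6 + (-5/2 + 0)/2 = 6 + (½)*(-5/2) = 6 - 5/4 = 19/4 ≈ 4.7500)
P(d, u) = -23/8 (P(d, u) = -((-5 + 6) + 19/4)/2 = -(1 + 19/4)/2 = -½*23/4 = -23/8)
P(13, 1)*(93 + (62 + 52)) = -23*(93 + (62 + 52))/8 = -23*(93 + 114)/8 = -23/8*207 = -4761/8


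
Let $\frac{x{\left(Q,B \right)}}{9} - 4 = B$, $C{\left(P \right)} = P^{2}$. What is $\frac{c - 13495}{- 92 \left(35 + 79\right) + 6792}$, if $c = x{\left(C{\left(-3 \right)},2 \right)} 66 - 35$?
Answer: $\frac{151}{56} \approx 2.6964$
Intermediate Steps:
$x{\left(Q,B \right)} = 36 + 9 B$
$c = 3529$ ($c = \left(36 + 9 \cdot 2\right) 66 - 35 = \left(36 + 18\right) 66 - 35 = 54 \cdot 66 - 35 = 3564 - 35 = 3529$)
$\frac{c - 13495}{- 92 \left(35 + 79\right) + 6792} = \frac{3529 - 13495}{- 92 \left(35 + 79\right) + 6792} = - \frac{9966}{\left(-92\right) 114 + 6792} = - \frac{9966}{-10488 + 6792} = - \frac{9966}{-3696} = \left(-9966\right) \left(- \frac{1}{3696}\right) = \frac{151}{56}$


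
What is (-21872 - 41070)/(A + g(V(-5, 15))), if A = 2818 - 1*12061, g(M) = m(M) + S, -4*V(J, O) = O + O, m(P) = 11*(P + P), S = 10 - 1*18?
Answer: 2861/428 ≈ 6.6846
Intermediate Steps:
S = -8 (S = 10 - 18 = -8)
m(P) = 22*P (m(P) = 11*(2*P) = 22*P)
V(J, O) = -O/2 (V(J, O) = -(O + O)/4 = -O/2)
g(M) = -8 + 22*M (g(M) = 22*M - 8 = -8 + 22*M)
A = -9243 (A = 2818 - 12061 = -9243)
(-21872 - 41070)/(A + g(V(-5, 15))) = (-21872 - 41070)/(-9243 + (-8 + 22*(-½*15))) = -62942/(-9243 + (-8 + 22*(-15/2))) = -62942/(-9243 + (-8 - 165)) = -62942/(-9243 - 173) = -62942/(-9416) = -62942*(-1/9416) = 2861/428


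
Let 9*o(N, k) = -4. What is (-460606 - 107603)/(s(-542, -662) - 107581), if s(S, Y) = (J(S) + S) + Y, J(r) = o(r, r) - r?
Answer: 5113881/974191 ≈ 5.2494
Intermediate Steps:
o(N, k) = -4/9 (o(N, k) = (⅑)*(-4) = -4/9)
J(r) = -4/9 - r
s(S, Y) = -4/9 + Y (s(S, Y) = ((-4/9 - S) + S) + Y = -4/9 + Y)
(-460606 - 107603)/(s(-542, -662) - 107581) = (-460606 - 107603)/((-4/9 - 662) - 107581) = -568209/(-5962/9 - 107581) = -568209/(-974191/9) = -568209*(-9/974191) = 5113881/974191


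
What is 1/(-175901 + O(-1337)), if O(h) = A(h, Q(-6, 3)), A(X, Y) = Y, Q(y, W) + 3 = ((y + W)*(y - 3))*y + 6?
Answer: -1/176060 ≈ -5.6799e-6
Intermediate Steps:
Q(y, W) = 3 + y*(-3 + y)*(W + y) (Q(y, W) = -3 + (((y + W)*(y - 3))*y + 6) = -3 + (((W + y)*(-3 + y))*y + 6) = -3 + (((-3 + y)*(W + y))*y + 6) = -3 + (y*(-3 + y)*(W + y) + 6) = -3 + (6 + y*(-3 + y)*(W + y)) = 3 + y*(-3 + y)*(W + y))
O(h) = -159 (O(h) = 3 + (-6)**3 - 3*(-6)**2 + 3*(-6)**2 - 3*3*(-6) = 3 - 216 - 3*36 + 3*36 + 54 = 3 - 216 - 108 + 108 + 54 = -159)
1/(-175901 + O(-1337)) = 1/(-175901 - 159) = 1/(-176060) = -1/176060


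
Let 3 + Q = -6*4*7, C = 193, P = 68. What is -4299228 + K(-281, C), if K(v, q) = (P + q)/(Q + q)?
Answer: -94582755/22 ≈ -4.2992e+6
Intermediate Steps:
Q = -171 (Q = -3 - 6*4*7 = -3 - 24*7 = -3 - 168 = -171)
K(v, q) = (68 + q)/(-171 + q)
-4299228 + K(-281, C) = -4299228 + (68 + 193)/(-171 + 193) = -4299228 + 261/22 = -94582755/22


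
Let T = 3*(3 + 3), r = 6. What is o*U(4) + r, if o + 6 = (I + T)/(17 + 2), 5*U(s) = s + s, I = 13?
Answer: -94/95 ≈ -0.98947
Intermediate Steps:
T = 18 (T = 3*6 = 18)
U(s) = 2*s/5 (U(s) = (s + s)/5 = (2*s)/5 = 2*s/5)
o = -83/19 (o = -6 + (13 + 18)/(17 + 2) = -6 + 31/19 = -83/19 ≈ -4.3684)
o*U(4) + r = -166*4/95 + 6 = -83/19*8/5 + 6 = -664/95 + 6 = -94/95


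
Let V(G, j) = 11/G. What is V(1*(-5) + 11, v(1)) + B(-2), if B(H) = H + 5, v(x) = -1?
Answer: 29/6 ≈ 4.8333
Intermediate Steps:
B(H) = 5 + H
V(1*(-5) + 11, v(1)) + B(-2) = 11/(1*(-5) + 11) + (5 - 2) = 11/(-5 + 11) + 3 = 11/6 + 3 = 29/6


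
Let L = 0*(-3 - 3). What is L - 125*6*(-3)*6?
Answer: 13500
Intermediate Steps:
L = 0 (L = 0*(-6) = 0)
L - 125*6*(-3)*6 = 0 - 125*6*(-3)*6 = 0 - (-2250)*6 = 0 - 125*(-108) = 0 + 13500 = 13500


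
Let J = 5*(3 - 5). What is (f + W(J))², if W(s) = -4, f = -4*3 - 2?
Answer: 324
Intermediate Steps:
f = -14 (f = -12 - 2 = -14)
J = -10 (J = 5*(-2) = -10)
(f + W(J))² = (-14 - 4)² = (-18)² = 324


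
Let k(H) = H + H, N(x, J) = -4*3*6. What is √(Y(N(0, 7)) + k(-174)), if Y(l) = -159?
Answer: 13*I*√3 ≈ 22.517*I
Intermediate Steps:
N(x, J) = -72 (N(x, J) = -12*6 = -72)
k(H) = 2*H
√(Y(N(0, 7)) + k(-174)) = √(-159 + 2*(-174)) = √(-159 - 348) = √(-507) = 13*I*√3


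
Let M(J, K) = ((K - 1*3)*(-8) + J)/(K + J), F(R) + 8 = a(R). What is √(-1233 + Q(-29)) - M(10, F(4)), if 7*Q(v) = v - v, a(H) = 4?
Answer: -11 + 3*I*√137 ≈ -11.0 + 35.114*I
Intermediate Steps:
Q(v) = 0 (Q(v) = (v - v)/7 = (⅐)*0 = 0)
F(R) = -4 (F(R) = -8 + 4 = -4)
M(J, K) = (24 + J - 8*K)/(J + K) (M(J, K) = ((K - 3)*(-8) + J)/(J + K) = ((-3 + K)*(-8) + J)/(J + K) = ((24 - 8*K) + J)/(J + K) = (24 + J - 8*K)/(J + K))
√(-1233 + Q(-29)) - M(10, F(4)) = √(-1233 + 0) - (24 + 10 - 8*(-4))/(10 - 4) = √(-1233) - (24 + 10 + 32)/6 = 3*I*√137 - 66/6 = 3*I*√137 - 1*11 = 3*I*√137 - 11 = -11 + 3*I*√137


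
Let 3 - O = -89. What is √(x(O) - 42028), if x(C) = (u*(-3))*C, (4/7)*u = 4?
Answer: 2*I*√10990 ≈ 209.67*I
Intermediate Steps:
O = 92 (O = 3 - 1*(-89) = 3 + 89 = 92)
u = 7 (u = (7/4)*4 = 7)
x(C) = -21*C (x(C) = (7*(-3))*C = -21*C)
√(x(O) - 42028) = √(-21*92 - 42028) = √(-1932 - 42028) = √(-43960) = 2*I*√10990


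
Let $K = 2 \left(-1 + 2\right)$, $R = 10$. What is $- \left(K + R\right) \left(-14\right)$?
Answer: $168$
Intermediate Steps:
$K = 2$ ($K = 2 \cdot 1 = 2$)
$- \left(K + R\right) \left(-14\right) = - \left(2 + 10\right) \left(-14\right) = - 12 \left(-14\right) = \left(-1\right) \left(-168\right) = 168$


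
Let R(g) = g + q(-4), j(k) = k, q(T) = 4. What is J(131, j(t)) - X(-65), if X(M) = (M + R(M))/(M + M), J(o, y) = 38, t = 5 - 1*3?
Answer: 2407/65 ≈ 37.031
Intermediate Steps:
t = 2 (t = 5 - 3 = 2)
R(g) = 4 + g (R(g) = g + 4 = 4 + g)
X(M) = (4 + 2*M)/(2*M) (X(M) = (M + (4 + M))/(M + M) = (4 + 2*M)/((2*M)) = (4 + 2*M)*(1/(2*M)) = (4 + 2*M)/(2*M))
J(131, j(t)) - X(-65) = 38 - (2 - 65)/(-65) = 38 - (-1)*(-63)/65 = 38 - 1*63/65 = 38 - 63/65 = 2407/65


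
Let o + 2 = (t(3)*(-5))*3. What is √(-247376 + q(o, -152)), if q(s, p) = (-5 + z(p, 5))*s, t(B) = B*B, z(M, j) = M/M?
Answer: 2*I*√61707 ≈ 496.82*I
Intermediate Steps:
z(M, j) = 1
t(B) = B²
o = -137 (o = -2 + (3²*(-5))*3 = -2 + (9*(-5))*3 = -2 - 45*3 = -2 - 135 = -137)
q(s, p) = -4*s (q(s, p) = (-5 + 1)*s = -4*s)
√(-247376 + q(o, -152)) = √(-247376 - 4*(-137)) = √(-247376 + 548) = √(-246828) = 2*I*√61707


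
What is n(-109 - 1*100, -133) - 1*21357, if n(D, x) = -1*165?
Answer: -21522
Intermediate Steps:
n(D, x) = -165
n(-109 - 1*100, -133) - 1*21357 = -165 - 1*21357 = -165 - 21357 = -21522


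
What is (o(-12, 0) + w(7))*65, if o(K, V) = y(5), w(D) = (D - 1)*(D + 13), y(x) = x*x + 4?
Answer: 9685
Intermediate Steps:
y(x) = 4 + x**2 (y(x) = x**2 + 4 = 4 + x**2)
w(D) = (-1 + D)*(13 + D)
o(K, V) = 29 (o(K, V) = 4 + 5**2 = 4 + 25 = 29)
(o(-12, 0) + w(7))*65 = (29 + (-13 + 7**2 + 12*7))*65 = (29 + (-13 + 49 + 84))*65 = (29 + 120)*65 = 149*65 = 9685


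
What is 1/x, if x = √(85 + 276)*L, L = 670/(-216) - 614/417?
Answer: -15012/1304711 ≈ -0.011506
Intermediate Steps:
L = -68669/15012 (L = 670*(-1/216) - 614*1/417 = -335/108 - 614/417 = -68669/15012 ≈ -4.5743)
x = -1304711/15012 (x = √(85 + 276)*(-68669/15012) = √361*(-68669/15012) = 19*(-68669/15012) = -1304711/15012 ≈ -86.911)
1/x = 1/(-1304711/15012) = -15012/1304711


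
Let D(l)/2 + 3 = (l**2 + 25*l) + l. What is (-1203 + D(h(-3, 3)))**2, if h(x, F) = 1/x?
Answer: 121771225/81 ≈ 1.5033e+6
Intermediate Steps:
D(l) = -6 + 2*l**2 + 52*l (D(l) = -6 + 2*((l**2 + 25*l) + l) = -6 + 2*(l**2 + 26*l) = -6 + (2*l**2 + 52*l) = -6 + 2*l**2 + 52*l)
(-1203 + D(h(-3, 3)))**2 = (-1203 + (-6 + 2*(1/(-3))**2 + 52/(-3)))**2 = (-1203 + (-6 + 2*(-1/3)**2 + 52*(-1/3)))**2 = (-1203 + (-6 + 2*(1/9) - 52/3))**2 = (-1203 + (-6 + 2/9 - 52/3))**2 = (-1203 - 208/9)**2 = (-11035/9)**2 = 121771225/81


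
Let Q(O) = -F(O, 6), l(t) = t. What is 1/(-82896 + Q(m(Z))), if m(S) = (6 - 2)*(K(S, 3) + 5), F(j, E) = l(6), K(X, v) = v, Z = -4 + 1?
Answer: -1/82902 ≈ -1.2062e-5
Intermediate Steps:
Z = -3
F(j, E) = 6
m(S) = 32 (m(S) = (6 - 2)*(3 + 5) = 4*8 = 32)
Q(O) = -6 (Q(O) = -1*6 = -6)
1/(-82896 + Q(m(Z))) = 1/(-82896 - 6) = 1/(-82902) = -1/82902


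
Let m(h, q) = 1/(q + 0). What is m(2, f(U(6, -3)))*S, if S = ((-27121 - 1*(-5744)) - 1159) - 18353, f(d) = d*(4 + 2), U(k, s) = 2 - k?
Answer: 40889/24 ≈ 1703.7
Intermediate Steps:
f(d) = 6*d (f(d) = d*6 = 6*d)
S = -40889 (S = ((-27121 + 5744) - 1159) - 18353 = (-21377 - 1159) - 18353 = -22536 - 18353 = -40889)
m(h, q) = 1/q
m(2, f(U(6, -3)))*S = -40889/(6*(2 - 1*6)) = -40889/(6*(2 - 6)) = -40889/(6*(-4)) = -40889/(-24) = -1/24*(-40889) = 40889/24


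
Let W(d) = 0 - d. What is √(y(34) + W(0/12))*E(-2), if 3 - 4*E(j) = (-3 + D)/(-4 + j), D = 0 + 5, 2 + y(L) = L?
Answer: 10*√2/3 ≈ 4.7140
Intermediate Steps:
y(L) = -2 + L
D = 5
E(j) = ¾ - 1/(2*(-4 + j)) (E(j) = ¾ - (-3 + 5)/(4*(-4 + j)) = ¾ - 1/(2*(-4 + j)))
W(d) = -d
√(y(34) + W(0/12))*E(-2) = √((-2 + 34) - 0/12)*((-14 + 3*(-2))/(4*(-4 - 2))) = √(32 - 0/12)*((¼)*(-14 - 6)/(-6)) = √(32 - 1*0)*((¼)*(-⅙)*(-20)) = √(32 + 0)*(⅚) = √32*(⅚) = (4*√2)*(⅚) = 10*√2/3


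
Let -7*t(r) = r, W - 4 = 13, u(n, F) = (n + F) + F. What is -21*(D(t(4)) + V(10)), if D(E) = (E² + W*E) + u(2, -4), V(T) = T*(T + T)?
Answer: -27138/7 ≈ -3876.9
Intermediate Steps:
u(n, F) = n + 2*F (u(n, F) = (F + n) + F = n + 2*F)
W = 17 (W = 4 + 13 = 17)
V(T) = 2*T² (V(T) = T*(2*T) = 2*T²)
t(r) = -r/7
D(E) = -6 + E² + 17*E (D(E) = (E² + 17*E) + (2 + 2*(-4)) = (E² + 17*E) + (2 - 8) = (E² + 17*E) - 6 = -6 + E² + 17*E)
-21*(D(t(4)) + V(10)) = -21*((-6 + (-⅐*4)² + 17*(-⅐*4)) + 2*10²) = -21*((-6 + (-4/7)² + 17*(-4/7)) + 2*100) = -21*((-6 + 16/49 - 68/7) + 200) = -21*(-754/49 + 200) = -21*9046/49 = -27138/7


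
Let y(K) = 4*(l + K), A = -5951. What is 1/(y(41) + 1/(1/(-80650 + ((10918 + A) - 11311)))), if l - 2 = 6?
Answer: -1/86798 ≈ -1.1521e-5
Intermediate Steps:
l = 8 (l = 2 + 6 = 8)
y(K) = 32 + 4*K (y(K) = 4*(8 + K) = 32 + 4*K)
1/(y(41) + 1/(1/(-80650 + ((10918 + A) - 11311)))) = 1/((32 + 4*41) + 1/(1/(-80650 + ((10918 - 5951) - 11311)))) = 1/((32 + 164) + 1/(1/(-80650 + (4967 - 11311)))) = 1/(196 + 1/(1/(-80650 - 6344))) = 1/(196 + 1/(1/(-86994))) = 1/(196 + 1/(-1/86994)) = 1/(196 - 86994) = 1/(-86798) = -1/86798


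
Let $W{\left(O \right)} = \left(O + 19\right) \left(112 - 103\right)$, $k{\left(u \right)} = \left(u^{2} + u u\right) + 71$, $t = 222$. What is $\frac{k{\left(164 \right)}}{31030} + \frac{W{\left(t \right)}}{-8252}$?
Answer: $\frac{188586703}{128029780} \approx 1.473$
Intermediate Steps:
$k{\left(u \right)} = 71 + 2 u^{2}$ ($k{\left(u \right)} = \left(u^{2} + u^{2}\right) + 71 = 2 u^{2} + 71 = 71 + 2 u^{2}$)
$W{\left(O \right)} = 171 + 9 O$ ($W{\left(O \right)} = \left(19 + O\right) 9 = 171 + 9 O$)
$\frac{k{\left(164 \right)}}{31030} + \frac{W{\left(t \right)}}{-8252} = \frac{71 + 2 \cdot 164^{2}}{31030} + \frac{171 + 9 \cdot 222}{-8252} = \left(71 + 2 \cdot 26896\right) \frac{1}{31030} + \left(171 + 1998\right) \left(- \frac{1}{8252}\right) = \left(71 + 53792\right) \frac{1}{31030} + 2169 \left(- \frac{1}{8252}\right) = 53863 \cdot \frac{1}{31030} - \frac{2169}{8252} = \frac{53863}{31030} - \frac{2169}{8252} = \frac{188586703}{128029780}$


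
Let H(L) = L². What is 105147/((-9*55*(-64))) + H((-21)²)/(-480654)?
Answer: 30437701/10443840 ≈ 2.9144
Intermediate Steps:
105147/((-9*55*(-64))) + H((-21)²)/(-480654) = 105147/((-9*55*(-64))) + ((-21)²)²/(-480654) = 105147/((-495*(-64))) + 441²*(-1/480654) = 105147/31680 + 194481*(-1/480654) = 105147*(1/31680) - 2401/5934 = 11683/3520 - 2401/5934 = 30437701/10443840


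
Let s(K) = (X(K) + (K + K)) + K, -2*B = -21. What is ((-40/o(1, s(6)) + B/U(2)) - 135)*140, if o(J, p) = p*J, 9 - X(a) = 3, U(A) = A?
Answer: -55195/3 ≈ -18398.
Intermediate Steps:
B = 21/2 (B = -½*(-21) = 21/2 ≈ 10.500)
X(a) = 6 (X(a) = 9 - 1*3 = 9 - 3 = 6)
s(K) = 6 + 3*K (s(K) = (6 + (K + K)) + K = (6 + 2*K) + K = 6 + 3*K)
o(J, p) = J*p
((-40/o(1, s(6)) + B/U(2)) - 135)*140 = ((-40/(6 + 3*6) + (21/2)/2) - 135)*140 = ((-40/(6 + 18) + (21/2)*(½)) - 135)*140 = ((-40/(1*24) + 21/4) - 135)*140 = ((-40/24 + 21/4) - 135)*140 = ((-40*1/24 + 21/4) - 135)*140 = ((-5/3 + 21/4) - 135)*140 = (43/12 - 135)*140 = -1577/12*140 = -55195/3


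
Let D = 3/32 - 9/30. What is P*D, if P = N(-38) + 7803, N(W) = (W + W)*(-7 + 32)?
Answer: -194799/160 ≈ -1217.5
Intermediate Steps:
N(W) = 50*W (N(W) = (2*W)*25 = 50*W)
P = 5903 (P = 50*(-38) + 7803 = -1900 + 7803 = 5903)
D = -33/160 (D = 3*(1/32) - 9*1/30 = 3/32 - 3/10 = -33/160 ≈ -0.20625)
P*D = 5903*(-33/160) = -194799/160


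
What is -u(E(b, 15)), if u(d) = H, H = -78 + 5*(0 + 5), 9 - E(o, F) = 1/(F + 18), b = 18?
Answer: 53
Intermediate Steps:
E(o, F) = 9 - 1/(18 + F) (E(o, F) = 9 - 1/(F + 18) = 9 - 1/(18 + F))
H = -53 (H = -78 + 5*5 = -78 + 25 = -53)
u(d) = -53
-u(E(b, 15)) = -1*(-53) = 53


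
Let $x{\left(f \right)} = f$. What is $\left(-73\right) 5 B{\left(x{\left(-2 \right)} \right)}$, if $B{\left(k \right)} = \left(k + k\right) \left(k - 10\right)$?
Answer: $-17520$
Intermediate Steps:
$B{\left(k \right)} = 2 k \left(-10 + k\right)$
$\left(-73\right) 5 B{\left(x{\left(-2 \right)} \right)} = \left(-73\right) 5 \cdot 2 \left(-2\right) \left(-10 - 2\right) = - 365 \cdot 2 \left(-2\right) \left(-12\right) = \left(-365\right) 48 = -17520$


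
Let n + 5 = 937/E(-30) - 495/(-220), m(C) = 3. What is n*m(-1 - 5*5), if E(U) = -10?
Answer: -5787/20 ≈ -289.35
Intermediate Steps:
n = -1929/20 (n = -5 + (937/(-10) - 495/(-220)) = -5 + (937*(-1/10) - 495*(-1/220)) = -5 + (-937/10 + 9/4) = -5 - 1829/20 = -1929/20 ≈ -96.450)
n*m(-1 - 5*5) = -1929/20*3 = -5787/20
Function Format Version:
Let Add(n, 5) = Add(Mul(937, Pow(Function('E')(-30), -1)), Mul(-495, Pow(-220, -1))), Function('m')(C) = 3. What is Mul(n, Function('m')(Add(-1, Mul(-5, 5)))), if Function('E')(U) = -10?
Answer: Rational(-5787, 20) ≈ -289.35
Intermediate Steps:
n = Rational(-1929, 20) (n = Add(-5, Add(Mul(937, Pow(-10, -1)), Mul(-495, Pow(-220, -1)))) = Add(-5, Add(Mul(937, Rational(-1, 10)), Mul(-495, Rational(-1, 220)))) = Add(-5, Add(Rational(-937, 10), Rational(9, 4))) = Add(-5, Rational(-1829, 20)) = Rational(-1929, 20) ≈ -96.450)
Mul(n, Function('m')(Add(-1, Mul(-5, 5)))) = Mul(Rational(-1929, 20), 3) = Rational(-5787, 20)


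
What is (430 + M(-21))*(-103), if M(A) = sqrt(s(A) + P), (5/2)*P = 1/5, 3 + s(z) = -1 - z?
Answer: -44290 - 103*sqrt(427)/5 ≈ -44716.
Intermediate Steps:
s(z) = -4 - z (s(z) = -3 + (-1 - z) = -4 - z)
P = 2/25 (P = (2/5)/5 = (2/5)*(1/5) = 2/25 ≈ 0.080000)
M(A) = sqrt(-98/25 - A) (M(A) = sqrt((-4 - A) + 2/25) = sqrt(-98/25 - A))
(430 + M(-21))*(-103) = (430 + sqrt(-98 - 25*(-21))/5)*(-103) = (430 + sqrt(-98 + 525)/5)*(-103) = (430 + sqrt(427)/5)*(-103) = -44290 - 103*sqrt(427)/5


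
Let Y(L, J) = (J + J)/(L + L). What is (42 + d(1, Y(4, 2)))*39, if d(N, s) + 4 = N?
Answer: 1521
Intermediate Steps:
Y(L, J) = J/L (Y(L, J) = (2*J)/((2*L)) = (2*J)*(1/(2*L)) = J/L)
d(N, s) = -4 + N
(42 + d(1, Y(4, 2)))*39 = (42 + (-4 + 1))*39 = (42 - 3)*39 = 39*39 = 1521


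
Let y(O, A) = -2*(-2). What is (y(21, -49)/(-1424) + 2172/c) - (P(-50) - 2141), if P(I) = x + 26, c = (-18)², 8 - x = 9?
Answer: 20403401/9612 ≈ 2122.7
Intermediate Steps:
x = -1 (x = 8 - 1*9 = 8 - 9 = -1)
y(O, A) = 4
c = 324
P(I) = 25 (P(I) = -1 + 26 = 25)
(y(21, -49)/(-1424) + 2172/c) - (P(-50) - 2141) = (4/(-1424) + 2172/324) - (25 - 2141) = (4*(-1/1424) + 2172*(1/324)) - 1*(-2116) = (-1/356 + 181/27) + 2116 = 64409/9612 + 2116 = 20403401/9612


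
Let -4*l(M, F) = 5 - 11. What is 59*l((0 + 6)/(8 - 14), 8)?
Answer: 177/2 ≈ 88.500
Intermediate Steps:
l(M, F) = 3/2 (l(M, F) = -(5 - 11)/4 = -¼*(-6) = 3/2)
59*l((0 + 6)/(8 - 14), 8) = 59*(3/2) = 177/2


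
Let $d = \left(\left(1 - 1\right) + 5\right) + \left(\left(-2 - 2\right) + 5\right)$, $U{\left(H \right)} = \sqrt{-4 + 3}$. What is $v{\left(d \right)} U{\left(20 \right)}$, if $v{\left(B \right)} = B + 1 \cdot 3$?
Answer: $9 i \approx 9.0 i$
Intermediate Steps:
$U{\left(H \right)} = i$ ($U{\left(H \right)} = \sqrt{-1} = i$)
$d = 6$ ($d = \left(0 + 5\right) + \left(-4 + 5\right) = 5 + 1 = 6$)
$v{\left(B \right)} = 3 + B$ ($v{\left(B \right)} = B + 3 = 3 + B$)
$v{\left(d \right)} U{\left(20 \right)} = \left(3 + 6\right) i = 9 i$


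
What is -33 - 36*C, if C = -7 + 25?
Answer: -681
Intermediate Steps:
C = 18
-33 - 36*C = -33 - 36*18 = -33 - 648 = -681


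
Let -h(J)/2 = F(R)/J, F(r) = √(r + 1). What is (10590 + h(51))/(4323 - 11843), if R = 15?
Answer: -270041/191760 ≈ -1.4082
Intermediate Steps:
F(r) = √(1 + r)
h(J) = -8/J (h(J) = -2*√(1 + 15)/J = -2*√16/J = -8/J)
(10590 + h(51))/(4323 - 11843) = (10590 - 8/51)/(4323 - 11843) = (10590 - 8*1/51)/(-7520) = (10590 - 8/51)*(-1/7520) = (540082/51)*(-1/7520) = -270041/191760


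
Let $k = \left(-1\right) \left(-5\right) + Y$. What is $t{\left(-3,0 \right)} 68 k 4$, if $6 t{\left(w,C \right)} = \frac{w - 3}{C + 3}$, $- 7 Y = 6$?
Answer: $- \frac{7888}{21} \approx -375.62$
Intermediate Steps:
$Y = - \frac{6}{7}$ ($Y = \left(- \frac{1}{7}\right) 6 = - \frac{6}{7} \approx -0.85714$)
$k = \frac{29}{7}$ ($k = \left(-1\right) \left(-5\right) - \frac{6}{7} = 5 - \frac{6}{7} = \frac{29}{7} \approx 4.1429$)
$t{\left(w,C \right)} = \frac{-3 + w}{6 \left(3 + C\right)}$ ($t{\left(w,C \right)} = \frac{\left(w - 3\right) \frac{1}{C + 3}}{6} = \frac{\left(-3 + w\right) \frac{1}{3 + C}}{6} = \frac{\frac{1}{3 + C} \left(-3 + w\right)}{6} = \frac{-3 + w}{6 \left(3 + C\right)}$)
$t{\left(-3,0 \right)} 68 k 4 = \frac{-3 - 3}{6 \left(3 + 0\right)} 68 \cdot \frac{29}{7} \cdot 4 = \frac{1}{6} \cdot \frac{1}{3} \left(-6\right) 68 \cdot \frac{116}{7} = \left(- \frac{1}{3}\right) 68 \cdot \frac{116}{7} = \left(- \frac{68}{3}\right) \frac{116}{7} = - \frac{7888}{21}$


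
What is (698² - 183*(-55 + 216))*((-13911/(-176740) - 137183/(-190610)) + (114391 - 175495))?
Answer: -94224602146564566427/3368841140 ≈ -2.7969e+10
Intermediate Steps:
(698² - 183*(-55 + 216))*((-13911/(-176740) - 137183/(-190610)) + (114391 - 175495)) = (487204 - 183*161)*((-13911*(-1/176740) - 137183*(-1/190610)) - 61104) = (487204 - 29463)*((13911/176740 + 137183/190610) - 61104) = 457741*(2689729913/3368841140 - 61104) = 457741*(-205846979288647/3368841140) = -94224602146564566427/3368841140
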